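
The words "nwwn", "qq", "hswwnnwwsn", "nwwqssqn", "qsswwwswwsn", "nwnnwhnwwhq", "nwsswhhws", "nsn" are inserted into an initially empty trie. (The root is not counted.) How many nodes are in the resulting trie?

For each word, the new-node count is its length minus the longest prefix already in the trie:
  "nwwn" → 4 new (n, w, w, n)
  "qq" → 2 new (q, q)
  "hswwnnwwsn" → 10 new (h, s, w, w, n, n, w, w, s, n)
  "nwwqssqn" → prefix "nww" already present; 5 new (q, s, s, q, n)
  "qsswwwswwsn" → prefix "q" already present; 10 new (s, s, w, w, w, s, w, w, s, n)
  "nwnnwhnwwhq" → prefix "nw" already present; 9 new (n, n, w, h, n, w, w, h, q)
  "nwsswhhws" → prefix "nw" already present; 7 new (s, s, w, h, h, w, s)
  "nsn" → prefix "n" already present; 2 new (s, n)
Total nodes = 4 + 2 + 10 + 5 + 10 + 9 + 7 + 2 = 49

49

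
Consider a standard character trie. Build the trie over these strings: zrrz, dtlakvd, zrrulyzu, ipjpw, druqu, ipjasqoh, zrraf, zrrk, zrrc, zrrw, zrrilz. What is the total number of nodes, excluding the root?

Trace insertions, counting only characters that open a new branch:
  "zrrz" → 4 new (z, r, r, z)
  "dtlakvd" → 7 new (d, t, l, a, k, v, d)
  "zrrulyzu" → prefix "zrr" already present; 5 new (u, l, y, z, u)
  "ipjpw" → 5 new (i, p, j, p, w)
  "druqu" → prefix "d" already present; 4 new (r, u, q, u)
  "ipjasqoh" → prefix "ipj" already present; 5 new (a, s, q, o, h)
  "zrraf" → prefix "zrr" already present; 2 new (a, f)
  "zrrk" → prefix "zrr" already present; 1 new (k)
  "zrrc" → prefix "zrr" already present; 1 new (c)
  "zrrw" → prefix "zrr" already present; 1 new (w)
  "zrrilz" → prefix "zrr" already present; 3 new (i, l, z)
Total nodes = 4 + 7 + 5 + 5 + 4 + 5 + 2 + 1 + 1 + 1 + 3 = 38

38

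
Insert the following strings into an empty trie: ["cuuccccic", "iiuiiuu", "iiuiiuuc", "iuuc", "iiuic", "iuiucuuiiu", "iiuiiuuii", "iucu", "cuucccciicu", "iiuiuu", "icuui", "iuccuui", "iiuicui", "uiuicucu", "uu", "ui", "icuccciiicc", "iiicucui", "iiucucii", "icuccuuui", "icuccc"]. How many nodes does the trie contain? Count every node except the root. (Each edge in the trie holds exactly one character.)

Count nodes per top-level branch (shared prefixes stored once):
  'c'-branch (cuuccccic, cuucccciicu): 12 nodes
  'i'-branch (icuccc, icuccciiicc, icuccuuui, icuui, iiicucui, iiucucii, iiuic, iiuicui, iiuiiuu, iiuiiuuc, iiuiiuuii, iiuiuu, iuccuui, iucu, iuiucuuiiu, iuuc): 59 nodes
  'u'-branch (ui, uiuicucu, uu): 9 nodes
Sum: 80

80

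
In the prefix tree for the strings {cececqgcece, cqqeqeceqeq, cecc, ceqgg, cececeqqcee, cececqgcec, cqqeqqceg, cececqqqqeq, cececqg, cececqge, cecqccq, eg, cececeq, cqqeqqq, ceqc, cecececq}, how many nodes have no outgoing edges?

13

A leaf is a node with no children — equivalently, the end of a word that is not a proper prefix of any other stored word.
Those words: "cecc", "cecececq", "cececeqqcee", "cececqgcece", "cececqge", "cececqqqqeq", "cecqccq", "ceqc", "ceqgg", "cqqeqeceqeq", "cqqeqqceg", "cqqeqqq", "eg"
Leaf count: 13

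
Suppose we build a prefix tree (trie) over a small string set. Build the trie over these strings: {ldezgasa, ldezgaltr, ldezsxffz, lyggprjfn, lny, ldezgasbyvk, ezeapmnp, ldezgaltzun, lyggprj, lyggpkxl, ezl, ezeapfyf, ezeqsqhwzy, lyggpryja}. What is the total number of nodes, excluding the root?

Count nodes per top-level branch (shared prefixes stored once):
  'e'-branch (ezeapfyf, ezeapmnp, ezeqsqhwzy, ezl): 19 nodes
  'l'-branch (ldezgaltr, ldezgaltzun, ldezgasa, ldezgasbyvk, ldezsxffz, lny, lyggpkxl, lyggprj, lyggprjfn, lyggpryja): 39 nodes
Sum: 58

58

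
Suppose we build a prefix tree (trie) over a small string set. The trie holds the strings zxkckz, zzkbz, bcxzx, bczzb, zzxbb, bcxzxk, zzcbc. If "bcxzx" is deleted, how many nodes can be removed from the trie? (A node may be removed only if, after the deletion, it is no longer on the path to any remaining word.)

0

Walk "bcxzx" from the leaf back toward the root, removing each node that no remaining word uses.
Every node on "bcxzx" is still needed (e.g. by "bcxzxk"), so nothing is freed.
Nodes removed: 0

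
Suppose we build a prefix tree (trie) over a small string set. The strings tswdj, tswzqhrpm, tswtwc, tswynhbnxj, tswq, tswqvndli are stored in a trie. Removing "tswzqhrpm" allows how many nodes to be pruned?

6

A node on "tswzqhrpm"'s path can go only if nothing else ends at it or branches off below it.
The suffix "zqhrpm" (6 nodes) is used only by "tswzqhrpm"; the node for "tsw" still has the child "d", so pruning stops there.
Nodes removed: 6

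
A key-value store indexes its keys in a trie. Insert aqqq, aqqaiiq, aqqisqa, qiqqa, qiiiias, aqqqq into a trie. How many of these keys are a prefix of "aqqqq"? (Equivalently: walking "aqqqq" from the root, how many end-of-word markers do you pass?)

Check each prefix of "aqqqq" against the stored set — each match is an end-marker on the path.
Prefixes of the query that are stored words: "aqqq", "aqqqq"
Count: 2

2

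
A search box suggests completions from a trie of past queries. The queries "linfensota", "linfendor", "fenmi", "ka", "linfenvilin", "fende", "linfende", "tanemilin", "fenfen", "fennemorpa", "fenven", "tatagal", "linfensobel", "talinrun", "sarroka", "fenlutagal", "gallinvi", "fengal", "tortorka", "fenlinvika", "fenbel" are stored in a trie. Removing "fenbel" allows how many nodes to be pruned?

3

Walk "fenbel" from the leaf back toward the root, removing each node that no remaining word uses.
The suffix "bel" (3 nodes) is used only by "fenbel"; the node for "fen" still has the child "m", so pruning stops there.
Nodes removed: 3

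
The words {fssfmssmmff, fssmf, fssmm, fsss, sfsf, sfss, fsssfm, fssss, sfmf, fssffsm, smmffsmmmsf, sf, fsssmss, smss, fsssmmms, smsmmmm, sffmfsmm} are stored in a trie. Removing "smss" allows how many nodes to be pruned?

Walk "smss" from the leaf back toward the root, removing each node that no remaining word uses.
The suffix "s" (1 node) is used only by "smss"; the node for "sms" still has the child "m", so pruning stops there.
Nodes removed: 1

1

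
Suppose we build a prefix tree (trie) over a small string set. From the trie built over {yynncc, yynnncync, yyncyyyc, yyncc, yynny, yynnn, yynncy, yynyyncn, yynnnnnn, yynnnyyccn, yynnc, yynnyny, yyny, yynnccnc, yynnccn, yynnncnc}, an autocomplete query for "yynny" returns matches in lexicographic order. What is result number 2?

Filter for "yynny…" and sort: "yynny", "yynnyny"
The 2nd is yynnyny.

yynnyny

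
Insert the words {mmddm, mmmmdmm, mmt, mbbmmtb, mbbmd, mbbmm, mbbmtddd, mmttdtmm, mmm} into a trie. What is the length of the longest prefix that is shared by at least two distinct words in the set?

5

The deepest shared node is where two words last agree before diverging.
e.g. "mbbmm" and "mbbmmtb" share the prefix "mbbmm" of length 5; no pair shares a longer one.
Longest shared-prefix length: 5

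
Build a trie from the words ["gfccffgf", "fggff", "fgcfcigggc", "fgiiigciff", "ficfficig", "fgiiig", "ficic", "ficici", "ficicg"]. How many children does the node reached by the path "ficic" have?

The children of the "ficic" node are the distinct next characters among strings starting with "ficic".
Distinct next characters after "ficic": g, i.
That node has 2 child edges.

2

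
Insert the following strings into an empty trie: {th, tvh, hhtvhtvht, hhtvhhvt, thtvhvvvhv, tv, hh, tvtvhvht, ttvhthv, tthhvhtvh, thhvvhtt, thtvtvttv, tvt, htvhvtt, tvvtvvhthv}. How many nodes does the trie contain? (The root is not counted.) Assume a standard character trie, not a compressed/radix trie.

68

Insert word by word; a character creates a node only if that edge doesn't already exist:
  "th" → 2 new (t, h)
  "tvh" → prefix "t" already present; 2 new (v, h)
  "hhtvhtvht" → 9 new (h, h, t, v, h, t, v, h, t)
  "hhtvhhvt" → prefix "hhtvh" already present; 3 new (h, v, t)
  "thtvhvvvhv" → prefix "th" already present; 8 new (t, v, h, v, v, v, h, v)
  "tv" → prefix "tv" already present; 0 new (none)
  "hh" → prefix "hh" already present; 0 new (none)
  "tvtvhvht" → prefix "tv" already present; 6 new (t, v, h, v, h, t)
  "ttvhthv" → prefix "t" already present; 6 new (t, v, h, t, h, v)
  "tthhvhtvh" → prefix "tt" already present; 7 new (h, h, v, h, t, v, h)
  "thhvvhtt" → prefix "th" already present; 6 new (h, v, v, h, t, t)
  "thtvtvttv" → prefix "thtv" already present; 5 new (t, v, t, t, v)
  "tvt" → prefix "tvt" already present; 0 new (none)
  "htvhvtt" → prefix "h" already present; 6 new (t, v, h, v, t, t)
  "tvvtvvhthv" → prefix "tv" already present; 8 new (v, t, v, v, h, t, h, v)
Total nodes = 2 + 2 + 9 + 3 + 8 + 0 + 0 + 6 + 6 + 7 + 6 + 5 + 0 + 6 + 8 = 68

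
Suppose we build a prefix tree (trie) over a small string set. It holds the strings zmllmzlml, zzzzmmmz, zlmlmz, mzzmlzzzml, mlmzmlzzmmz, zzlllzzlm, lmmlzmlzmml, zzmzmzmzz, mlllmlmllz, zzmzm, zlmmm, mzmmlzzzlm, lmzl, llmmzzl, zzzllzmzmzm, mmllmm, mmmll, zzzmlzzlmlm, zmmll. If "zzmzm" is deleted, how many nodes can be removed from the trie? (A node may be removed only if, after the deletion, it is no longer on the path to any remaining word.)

0

A node on "zzmzm"'s path can go only if nothing else ends at it or branches off below it.
Every node on "zzmzm" is still needed (e.g. by "zzmzmzmzz"), so nothing is freed.
Nodes removed: 0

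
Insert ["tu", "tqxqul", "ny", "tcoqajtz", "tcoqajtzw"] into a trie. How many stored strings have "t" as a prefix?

4

Filter for entries beginning with "t":
Words under "t": tcoqajtz, tcoqajtzw, tqxqul, tu
Count: 4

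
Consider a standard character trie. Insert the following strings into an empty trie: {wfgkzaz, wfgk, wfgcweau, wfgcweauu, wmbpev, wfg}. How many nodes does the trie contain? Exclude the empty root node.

18

Trace insertions, counting only characters that open a new branch:
  "wfgkzaz" → 7 new (w, f, g, k, z, a, z)
  "wfgk" → prefix "wfgk" already present; 0 new (none)
  "wfgcweau" → prefix "wfg" already present; 5 new (c, w, e, a, u)
  "wfgcweauu" → prefix "wfgcweau" already present; 1 new (u)
  "wmbpev" → prefix "w" already present; 5 new (m, b, p, e, v)
  "wfg" → prefix "wfg" already present; 0 new (none)
Total nodes = 7 + 0 + 5 + 1 + 5 + 0 = 18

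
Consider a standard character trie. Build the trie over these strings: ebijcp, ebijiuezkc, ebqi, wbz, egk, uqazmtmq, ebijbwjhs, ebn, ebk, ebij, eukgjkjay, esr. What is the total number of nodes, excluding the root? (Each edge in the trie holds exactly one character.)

44

Insert word by word; a character creates a node only if that edge doesn't already exist:
  "ebijcp" → 6 new (e, b, i, j, c, p)
  "ebijiuezkc" → prefix "ebij" already present; 6 new (i, u, e, z, k, c)
  "ebqi" → prefix "eb" already present; 2 new (q, i)
  "wbz" → 3 new (w, b, z)
  "egk" → prefix "e" already present; 2 new (g, k)
  "uqazmtmq" → 8 new (u, q, a, z, m, t, m, q)
  "ebijbwjhs" → prefix "ebij" already present; 5 new (b, w, j, h, s)
  "ebn" → prefix "eb" already present; 1 new (n)
  "ebk" → prefix "eb" already present; 1 new (k)
  "ebij" → prefix "ebij" already present; 0 new (none)
  "eukgjkjay" → prefix "e" already present; 8 new (u, k, g, j, k, j, a, y)
  "esr" → prefix "e" already present; 2 new (s, r)
Total nodes = 6 + 6 + 2 + 3 + 2 + 8 + 5 + 1 + 1 + 0 + 8 + 2 = 44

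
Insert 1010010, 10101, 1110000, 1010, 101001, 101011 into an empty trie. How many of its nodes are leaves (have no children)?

A leaf is a node with no children — equivalently, the end of a word that is not a proper prefix of any other stored word.
Those words: "1010010", "101011", "1110000"
Leaf count: 3

3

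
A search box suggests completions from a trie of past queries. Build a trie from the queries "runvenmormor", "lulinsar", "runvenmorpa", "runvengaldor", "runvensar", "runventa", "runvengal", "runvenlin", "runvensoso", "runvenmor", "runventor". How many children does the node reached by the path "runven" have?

5

Walk "runven" from the root, arriving at one node.
Characters that immediately follow "runven" among the stored strings: {g, l, m, s, t}.
That node has 5 child edges.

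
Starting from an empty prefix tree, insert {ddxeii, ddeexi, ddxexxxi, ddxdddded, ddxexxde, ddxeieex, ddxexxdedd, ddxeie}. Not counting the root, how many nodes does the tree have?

27

Count nodes per top-level branch (shared prefixes stored once):
  'd'-branch (ddeexi, ddxdddded, ddxeie, ddxeieex, ddxeii, ddxexxde, ddxexxdedd, ddxexxxi): 27 nodes
Sum: 27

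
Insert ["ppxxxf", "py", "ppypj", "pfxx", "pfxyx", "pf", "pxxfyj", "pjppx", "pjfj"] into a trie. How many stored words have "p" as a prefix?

9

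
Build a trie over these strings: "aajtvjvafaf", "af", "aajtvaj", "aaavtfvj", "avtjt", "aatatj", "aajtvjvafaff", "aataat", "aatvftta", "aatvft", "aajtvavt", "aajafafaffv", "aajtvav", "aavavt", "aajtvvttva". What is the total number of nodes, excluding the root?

55

Insert word by word; a character creates a node only if that edge doesn't already exist:
  "aajtvjvafaf" → 11 new (a, a, j, t, v, j, v, a, f, a, f)
  "af" → prefix "a" already present; 1 new (f)
  "aajtvaj" → prefix "aajtv" already present; 2 new (a, j)
  "aaavtfvj" → prefix "aa" already present; 6 new (a, v, t, f, v, j)
  "avtjt" → prefix "a" already present; 4 new (v, t, j, t)
  "aatatj" → prefix "aa" already present; 4 new (t, a, t, j)
  "aajtvjvafaff" → prefix "aajtvjvafaf" already present; 1 new (f)
  "aataat" → prefix "aata" already present; 2 new (a, t)
  "aatvftta" → prefix "aat" already present; 5 new (v, f, t, t, a)
  "aatvft" → prefix "aatvft" already present; 0 new (none)
  "aajtvavt" → prefix "aajtva" already present; 2 new (v, t)
  "aajafafaffv" → prefix "aaj" already present; 8 new (a, f, a, f, a, f, f, v)
  "aajtvav" → prefix "aajtvav" already present; 0 new (none)
  "aavavt" → prefix "aa" already present; 4 new (v, a, v, t)
  "aajtvvttva" → prefix "aajtv" already present; 5 new (v, t, t, v, a)
Total nodes = 11 + 1 + 2 + 6 + 4 + 4 + 1 + 2 + 5 + 0 + 2 + 8 + 0 + 4 + 5 = 55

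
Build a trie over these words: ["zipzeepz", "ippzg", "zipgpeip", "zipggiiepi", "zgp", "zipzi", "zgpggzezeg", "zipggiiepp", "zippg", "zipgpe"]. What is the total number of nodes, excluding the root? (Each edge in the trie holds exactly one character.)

37

Trie structure (* marks end of a word):
(root)
├─ i
│  └─ p
│     └─ p
│        └─ z
│           └─ g *
└─ z
   ├─ g
   │  └─ p *
   │     └─ g
   │        └─ g
   │           └─ z
   │              └─ e
   │                 └─ z
   │                    └─ e
   │                       └─ g *
   └─ i
      └─ p
         ├─ g
         │  ├─ g
         │  │  └─ i
         │  │     └─ i
         │  │        └─ e
         │  │           └─ p
         │  │              ├─ i *
         │  │              └─ p *
         │  └─ p
         │     └─ e *
         │        └─ i
         │           └─ p *
         ├─ p
         │  └─ g *
         └─ z
            ├─ e
            │  └─ e
            │     └─ p
            │        └─ z *
            └─ i *
Counting every labelled node above: 37.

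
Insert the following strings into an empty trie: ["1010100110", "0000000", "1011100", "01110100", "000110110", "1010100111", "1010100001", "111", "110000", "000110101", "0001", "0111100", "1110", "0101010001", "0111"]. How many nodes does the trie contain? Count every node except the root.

Count nodes per top-level branch (shared prefixes stored once):
  '0'-branch (0000000, 0001, 000110101, 000110110, 0101010001, 0111, 01110100, 0111100): 33 nodes
  '1'-branch (1010100001, 1010100110, 1010100111, 1011100, 110000, 111, 1110): 25 nodes
Sum: 58

58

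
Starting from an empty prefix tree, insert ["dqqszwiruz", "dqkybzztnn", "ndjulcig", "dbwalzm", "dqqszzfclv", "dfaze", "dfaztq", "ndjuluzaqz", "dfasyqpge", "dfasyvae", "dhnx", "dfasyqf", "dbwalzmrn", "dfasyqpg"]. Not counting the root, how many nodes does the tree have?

63

For each word, the new-node count is its length minus the longest prefix already in the trie:
  "dqqszwiruz" → 10 new (d, q, q, s, z, w, i, r, u, z)
  "dqkybzztnn" → prefix "dq" already present; 8 new (k, y, b, z, z, t, n, n)
  "ndjulcig" → 8 new (n, d, j, u, l, c, i, g)
  "dbwalzm" → prefix "d" already present; 6 new (b, w, a, l, z, m)
  "dqqszzfclv" → prefix "dqqsz" already present; 5 new (z, f, c, l, v)
  "dfaze" → prefix "d" already present; 4 new (f, a, z, e)
  "dfaztq" → prefix "dfaz" already present; 2 new (t, q)
  "ndjuluzaqz" → prefix "ndjul" already present; 5 new (u, z, a, q, z)
  "dfasyqpge" → prefix "dfa" already present; 6 new (s, y, q, p, g, e)
  "dfasyvae" → prefix "dfasy" already present; 3 new (v, a, e)
  "dhnx" → prefix "d" already present; 3 new (h, n, x)
  "dfasyqf" → prefix "dfasyq" already present; 1 new (f)
  "dbwalzmrn" → prefix "dbwalzm" already present; 2 new (r, n)
  "dfasyqpg" → prefix "dfasyqpg" already present; 0 new (none)
Total nodes = 10 + 8 + 8 + 6 + 5 + 4 + 2 + 5 + 6 + 3 + 3 + 1 + 2 + 0 = 63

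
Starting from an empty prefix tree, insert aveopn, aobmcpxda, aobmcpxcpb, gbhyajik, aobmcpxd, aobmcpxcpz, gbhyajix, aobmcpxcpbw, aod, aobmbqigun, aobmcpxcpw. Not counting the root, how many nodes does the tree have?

36

For each word, the new-node count is its length minus the longest prefix already in the trie:
  "aveopn" → 6 new (a, v, e, o, p, n)
  "aobmcpxda" → prefix "a" already present; 8 new (o, b, m, c, p, x, d, a)
  "aobmcpxcpb" → prefix "aobmcpx" already present; 3 new (c, p, b)
  "gbhyajik" → 8 new (g, b, h, y, a, j, i, k)
  "aobmcpxd" → prefix "aobmcpxd" already present; 0 new (none)
  "aobmcpxcpz" → prefix "aobmcpxcp" already present; 1 new (z)
  "gbhyajix" → prefix "gbhyaji" already present; 1 new (x)
  "aobmcpxcpbw" → prefix "aobmcpxcpb" already present; 1 new (w)
  "aod" → prefix "ao" already present; 1 new (d)
  "aobmbqigun" → prefix "aobm" already present; 6 new (b, q, i, g, u, n)
  "aobmcpxcpw" → prefix "aobmcpxcp" already present; 1 new (w)
Total nodes = 6 + 8 + 3 + 8 + 0 + 1 + 1 + 1 + 1 + 6 + 1 = 36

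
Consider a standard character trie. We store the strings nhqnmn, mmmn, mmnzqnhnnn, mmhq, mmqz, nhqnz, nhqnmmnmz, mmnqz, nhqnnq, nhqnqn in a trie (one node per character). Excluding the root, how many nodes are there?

33

Insert word by word; a character creates a node only if that edge doesn't already exist:
  "nhqnmn" → 6 new (n, h, q, n, m, n)
  "mmmn" → 4 new (m, m, m, n)
  "mmnzqnhnnn" → prefix "mm" already present; 8 new (n, z, q, n, h, n, n, n)
  "mmhq" → prefix "mm" already present; 2 new (h, q)
  "mmqz" → prefix "mm" already present; 2 new (q, z)
  "nhqnz" → prefix "nhqn" already present; 1 new (z)
  "nhqnmmnmz" → prefix "nhqnm" already present; 4 new (m, n, m, z)
  "mmnqz" → prefix "mmn" already present; 2 new (q, z)
  "nhqnnq" → prefix "nhqn" already present; 2 new (n, q)
  "nhqnqn" → prefix "nhqn" already present; 2 new (q, n)
Total nodes = 6 + 4 + 8 + 2 + 2 + 1 + 4 + 2 + 2 + 2 = 33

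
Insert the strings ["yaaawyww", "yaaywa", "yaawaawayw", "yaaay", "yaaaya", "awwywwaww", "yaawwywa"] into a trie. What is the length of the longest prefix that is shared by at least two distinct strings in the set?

5

Equivalently: take the maximum, over all pairs, of their longest common prefix length.
e.g. "yaaay" and "yaaaya" share the prefix "yaaay" of length 5; no pair shares a longer one.
Longest shared-prefix length: 5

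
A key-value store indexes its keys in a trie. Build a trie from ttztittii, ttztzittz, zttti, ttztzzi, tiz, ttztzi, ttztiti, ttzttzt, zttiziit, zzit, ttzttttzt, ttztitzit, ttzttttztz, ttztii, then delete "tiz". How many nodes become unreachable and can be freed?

A node on "tiz"'s path can go only if nothing else ends at it or branches off below it.
The suffix "iz" (2 nodes) is used only by "tiz"; the node for "t" still has the child "t", so pruning stops there.
Nodes removed: 2

2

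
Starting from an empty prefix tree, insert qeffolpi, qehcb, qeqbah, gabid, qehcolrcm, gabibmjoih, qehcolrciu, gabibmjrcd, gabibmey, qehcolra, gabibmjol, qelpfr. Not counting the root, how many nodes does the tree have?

44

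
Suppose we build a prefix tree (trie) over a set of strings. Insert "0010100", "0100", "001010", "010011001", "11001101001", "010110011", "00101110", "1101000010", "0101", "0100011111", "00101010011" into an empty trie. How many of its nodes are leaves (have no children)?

8

Leaves are exactly the stored words that no other stored word extends.
Those words: "0010100", "00101010011", "00101110", "0100011111", "010011001", "010110011", "11001101001", "1101000010"
Leaf count: 8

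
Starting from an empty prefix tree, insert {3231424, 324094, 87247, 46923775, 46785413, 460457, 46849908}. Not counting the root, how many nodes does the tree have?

Count nodes per top-level branch (shared prefixes stored once):
  '3'-branch (3231424, 324094): 11 nodes
  '4'-branch (460457, 46785413, 46849908, 46923775): 24 nodes
  '8'-branch (87247): 5 nodes
Sum: 40

40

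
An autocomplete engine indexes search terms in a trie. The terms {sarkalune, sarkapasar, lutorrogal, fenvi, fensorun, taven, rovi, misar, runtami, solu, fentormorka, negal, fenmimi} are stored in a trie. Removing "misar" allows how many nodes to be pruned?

5

Walk "misar" from the leaf back toward the root, removing each node that no remaining word uses.
No other word shares any prefix with "misar", so all 5 of its nodes go.
Nodes removed: 5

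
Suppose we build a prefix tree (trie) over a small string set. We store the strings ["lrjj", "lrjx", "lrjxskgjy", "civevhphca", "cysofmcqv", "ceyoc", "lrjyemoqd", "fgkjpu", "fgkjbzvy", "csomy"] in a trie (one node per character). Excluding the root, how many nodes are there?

Trace insertions, counting only characters that open a new branch:
  "lrjj" → 4 new (l, r, j, j)
  "lrjx" → prefix "lrj" already present; 1 new (x)
  "lrjxskgjy" → prefix "lrjx" already present; 5 new (s, k, g, j, y)
  "civevhphca" → 10 new (c, i, v, e, v, h, p, h, c, a)
  "cysofmcqv" → prefix "c" already present; 8 new (y, s, o, f, m, c, q, v)
  "ceyoc" → prefix "c" already present; 4 new (e, y, o, c)
  "lrjyemoqd" → prefix "lrj" already present; 6 new (y, e, m, o, q, d)
  "fgkjpu" → 6 new (f, g, k, j, p, u)
  "fgkjbzvy" → prefix "fgkj" already present; 4 new (b, z, v, y)
  "csomy" → prefix "c" already present; 4 new (s, o, m, y)
Total nodes = 4 + 1 + 5 + 10 + 8 + 4 + 6 + 6 + 4 + 4 = 52

52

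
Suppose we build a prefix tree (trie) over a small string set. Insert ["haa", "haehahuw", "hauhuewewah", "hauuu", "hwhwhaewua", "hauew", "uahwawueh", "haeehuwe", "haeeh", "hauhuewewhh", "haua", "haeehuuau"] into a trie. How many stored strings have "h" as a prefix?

Filter for entries beginning with "h":
Matches: "haa", "haeeh", "haeehuuau", "haeehuwe", "haehahuw", "haua", "hauew", "hauhuewewah", "hauhuewewhh", "hauuu", "hwhwhaewua"
Count: 11

11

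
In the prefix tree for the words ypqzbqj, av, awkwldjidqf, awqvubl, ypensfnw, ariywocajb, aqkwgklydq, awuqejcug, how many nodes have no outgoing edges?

8

Leaves are exactly the stored words that no other stored word extends.
Those words: "aqkwgklydq", "ariywocajb", "av", "awkwldjidqf", "awqvubl", "awuqejcug", "ypensfnw", "ypqzbqj"
Leaf count: 8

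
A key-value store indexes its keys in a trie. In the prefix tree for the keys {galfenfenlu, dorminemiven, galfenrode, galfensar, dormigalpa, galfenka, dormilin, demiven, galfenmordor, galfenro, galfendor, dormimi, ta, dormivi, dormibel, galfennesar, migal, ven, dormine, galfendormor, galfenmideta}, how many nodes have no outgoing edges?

Leaves are exactly the stored words that no other stored word extends.
Those words: "demiven", "dormibel", "dormigalpa", "dormilin", "dormimi", "dorminemiven", "dormivi", "galfendormor", "galfenfenlu", "galfenka", "galfenmideta", "galfenmordor", "galfennesar", "galfenrode", "galfensar", "migal", "ta", "ven"
Leaf count: 18

18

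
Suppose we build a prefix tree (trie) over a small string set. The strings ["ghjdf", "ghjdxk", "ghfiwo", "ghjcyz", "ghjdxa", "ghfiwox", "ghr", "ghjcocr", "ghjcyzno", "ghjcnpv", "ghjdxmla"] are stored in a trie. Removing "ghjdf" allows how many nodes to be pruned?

Walk "ghjdf" from the leaf back toward the root, removing each node that no remaining word uses.
The suffix "f" (1 node) is used only by "ghjdf"; the node for "ghjd" still has the child "x", so pruning stops there.
Nodes removed: 1

1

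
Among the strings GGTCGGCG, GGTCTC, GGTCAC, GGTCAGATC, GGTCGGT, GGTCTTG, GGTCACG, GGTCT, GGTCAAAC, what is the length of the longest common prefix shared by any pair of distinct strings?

The deepest shared node is where two words last agree before diverging.
"GGTCAC" and "GGTCACG" agree on "GGTCAC" (6 characters) before diverging; nothing deeper is shared.
Longest shared-prefix length: 6

6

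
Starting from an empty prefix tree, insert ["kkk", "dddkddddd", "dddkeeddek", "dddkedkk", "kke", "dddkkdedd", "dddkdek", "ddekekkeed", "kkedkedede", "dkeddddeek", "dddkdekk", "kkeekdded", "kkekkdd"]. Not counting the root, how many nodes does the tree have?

For each word, the new-node count is its length minus the longest prefix already in the trie:
  "kkk" → 3 new (k, k, k)
  "dddkddddd" → 9 new (d, d, d, k, d, d, d, d, d)
  "dddkeeddek" → prefix "dddk" already present; 6 new (e, e, d, d, e, k)
  "dddkedkk" → prefix "dddke" already present; 3 new (d, k, k)
  "kke" → prefix "kk" already present; 1 new (e)
  "dddkkdedd" → prefix "dddk" already present; 5 new (k, d, e, d, d)
  "dddkdek" → prefix "dddkd" already present; 2 new (e, k)
  "ddekekkeed" → prefix "dd" already present; 8 new (e, k, e, k, k, e, e, d)
  "kkedkedede" → prefix "kke" already present; 7 new (d, k, e, d, e, d, e)
  "dkeddddeek" → prefix "d" already present; 9 new (k, e, d, d, d, d, e, e, k)
  "dddkdekk" → prefix "dddkdek" already present; 1 new (k)
  "kkeekdded" → prefix "kke" already present; 6 new (e, k, d, d, e, d)
  "kkekkdd" → prefix "kke" already present; 4 new (k, k, d, d)
Total nodes = 3 + 9 + 6 + 3 + 1 + 5 + 2 + 8 + 7 + 9 + 1 + 6 + 4 = 64

64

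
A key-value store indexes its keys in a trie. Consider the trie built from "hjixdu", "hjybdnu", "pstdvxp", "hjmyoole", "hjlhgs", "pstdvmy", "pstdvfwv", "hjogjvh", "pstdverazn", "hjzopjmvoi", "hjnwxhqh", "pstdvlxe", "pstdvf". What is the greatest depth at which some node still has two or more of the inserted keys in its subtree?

Look for the deepest trie node that still has at least two words in its subtree.
"pstdvf" and "pstdvfwv" agree on "pstdvf" (6 characters) before diverging; nothing deeper is shared.
Longest shared-prefix length: 6

6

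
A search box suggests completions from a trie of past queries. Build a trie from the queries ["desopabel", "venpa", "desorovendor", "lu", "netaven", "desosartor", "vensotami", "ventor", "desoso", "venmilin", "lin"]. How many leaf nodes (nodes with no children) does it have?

A leaf is a node with no children — equivalently, the end of a word that is not a proper prefix of any other stored word.
Those words: "desopabel", "desorovendor", "desosartor", "desoso", "lin", "lu", "netaven", "venmilin", "venpa", "vensotami", "ventor"
Leaf count: 11

11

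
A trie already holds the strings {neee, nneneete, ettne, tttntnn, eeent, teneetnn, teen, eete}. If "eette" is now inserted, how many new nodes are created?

2

The longest prefix of "eette" already in the trie is "eet" (length 3).
New nodes needed: |"eette"| − 3 = 5 − 3 = 2.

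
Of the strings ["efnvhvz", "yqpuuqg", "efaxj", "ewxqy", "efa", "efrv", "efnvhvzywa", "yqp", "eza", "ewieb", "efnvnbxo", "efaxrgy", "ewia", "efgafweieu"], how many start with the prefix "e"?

12

Traverse to the node for "e", then collect every word in that subtree.
Words under "e": efa, efaxj, efaxrgy, efgafweieu, efnvhvz, efnvhvzywa, efnvnbxo, efrv, ewia, ewieb, ewxqy, eza
Count: 12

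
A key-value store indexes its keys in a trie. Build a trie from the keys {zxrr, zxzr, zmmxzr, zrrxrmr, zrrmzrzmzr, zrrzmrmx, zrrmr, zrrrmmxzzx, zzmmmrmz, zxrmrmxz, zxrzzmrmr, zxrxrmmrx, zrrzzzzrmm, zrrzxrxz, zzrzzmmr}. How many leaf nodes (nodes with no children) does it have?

15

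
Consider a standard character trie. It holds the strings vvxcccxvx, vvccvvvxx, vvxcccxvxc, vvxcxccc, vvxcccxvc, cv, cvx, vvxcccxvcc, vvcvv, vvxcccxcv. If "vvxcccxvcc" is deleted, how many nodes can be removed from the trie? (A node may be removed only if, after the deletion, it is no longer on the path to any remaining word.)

A node on "vvxcccxvcc"'s path can go only if nothing else ends at it or branches off below it.
The suffix "c" (1 node) is used only by "vvxcccxvcc"; "vvxcccxvc" is itself a stored word, so pruning stops there.
Nodes removed: 1

1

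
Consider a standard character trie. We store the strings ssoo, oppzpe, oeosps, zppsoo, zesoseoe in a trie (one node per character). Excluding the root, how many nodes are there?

28

Trie structure (* marks end of a word):
(root)
├─ o
│  ├─ e
│  │  └─ o
│  │     └─ s
│  │        └─ p
│  │           └─ s *
│  └─ p
│     └─ p
│        └─ z
│           └─ p
│              └─ e *
├─ s
│  └─ s
│     └─ o
│        └─ o *
└─ z
   ├─ e
   │  └─ s
   │     └─ o
   │        └─ s
   │           └─ e
   │              └─ o
   │                 └─ e *
   └─ p
      └─ p
         └─ s
            └─ o
               └─ o *
Counting every labelled node above: 28.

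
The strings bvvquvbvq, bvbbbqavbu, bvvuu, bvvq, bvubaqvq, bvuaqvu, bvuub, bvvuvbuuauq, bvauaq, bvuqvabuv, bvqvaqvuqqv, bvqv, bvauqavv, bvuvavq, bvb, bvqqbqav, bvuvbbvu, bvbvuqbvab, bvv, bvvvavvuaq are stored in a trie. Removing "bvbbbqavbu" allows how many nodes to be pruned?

7

After clearing the end-marker at "bvbbbqavbu", prune upward until reaching a node still needed by another word.
The suffix "bbqavbu" (7 nodes) is used only by "bvbbbqavbu"; the node for "bvb" still has the child "v", so pruning stops there.
Nodes removed: 7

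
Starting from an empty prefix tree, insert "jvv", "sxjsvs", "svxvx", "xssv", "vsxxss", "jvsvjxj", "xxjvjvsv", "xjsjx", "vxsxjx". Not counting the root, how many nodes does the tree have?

Insert word by word; a character creates a node only if that edge doesn't already exist:
  "jvv" → 3 new (j, v, v)
  "sxjsvs" → 6 new (s, x, j, s, v, s)
  "svxvx" → prefix "s" already present; 4 new (v, x, v, x)
  "xssv" → 4 new (x, s, s, v)
  "vsxxss" → 6 new (v, s, x, x, s, s)
  "jvsvjxj" → prefix "jv" already present; 5 new (s, v, j, x, j)
  "xxjvjvsv" → prefix "x" already present; 7 new (x, j, v, j, v, s, v)
  "xjsjx" → prefix "x" already present; 4 new (j, s, j, x)
  "vxsxjx" → prefix "v" already present; 5 new (x, s, x, j, x)
Total nodes = 3 + 6 + 4 + 4 + 6 + 5 + 7 + 4 + 5 = 44

44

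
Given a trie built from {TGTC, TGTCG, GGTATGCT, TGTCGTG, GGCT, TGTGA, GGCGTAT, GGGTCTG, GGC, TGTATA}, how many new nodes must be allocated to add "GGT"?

Every character of "GGT" already lies on an existing path (it is a prefix of some stored word).
No new nodes are needed: 0.

0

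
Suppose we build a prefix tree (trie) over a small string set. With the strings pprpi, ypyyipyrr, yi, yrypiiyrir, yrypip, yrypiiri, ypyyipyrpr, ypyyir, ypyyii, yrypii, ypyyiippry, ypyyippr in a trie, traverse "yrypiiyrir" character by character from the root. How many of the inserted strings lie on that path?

Check each prefix of "yrypiiyrir" against the stored set — each match is an end-marker on the path.
Prefixes of the query that are stored words: "yrypii", "yrypiiyrir"
Count: 2

2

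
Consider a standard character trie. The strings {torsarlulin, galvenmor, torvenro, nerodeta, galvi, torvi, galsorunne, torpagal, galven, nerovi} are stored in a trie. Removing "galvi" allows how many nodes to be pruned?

A node on "galvi"'s path can go only if nothing else ends at it or branches off below it.
The suffix "i" (1 node) is used only by "galvi"; the node for "galv" still has the child "e", so pruning stops there.
Nodes removed: 1

1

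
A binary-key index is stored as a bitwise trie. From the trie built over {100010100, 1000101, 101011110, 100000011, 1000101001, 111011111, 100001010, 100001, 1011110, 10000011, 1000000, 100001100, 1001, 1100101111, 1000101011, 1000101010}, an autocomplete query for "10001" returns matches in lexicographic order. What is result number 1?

DFS of the "10001" subtree visits, in order: "1000101", "100010100", "1000101001", "1000101010", "1000101011"
The 1st is 1000101.

1000101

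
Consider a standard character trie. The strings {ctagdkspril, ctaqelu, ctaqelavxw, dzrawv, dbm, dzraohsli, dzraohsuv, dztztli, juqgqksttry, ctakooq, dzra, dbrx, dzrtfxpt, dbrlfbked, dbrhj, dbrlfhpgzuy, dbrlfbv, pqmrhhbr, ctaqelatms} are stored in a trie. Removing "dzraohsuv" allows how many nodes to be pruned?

A node on "dzraohsuv"'s path can go only if nothing else ends at it or branches off below it.
The suffix "uv" (2 nodes) is used only by "dzraohsuv"; the node for "dzraohs" still has the child "l", so pruning stops there.
Nodes removed: 2

2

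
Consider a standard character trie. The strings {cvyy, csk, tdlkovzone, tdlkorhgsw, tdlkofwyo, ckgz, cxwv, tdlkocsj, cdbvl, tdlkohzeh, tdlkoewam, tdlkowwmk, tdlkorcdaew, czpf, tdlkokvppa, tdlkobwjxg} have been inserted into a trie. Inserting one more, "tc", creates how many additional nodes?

Walking "tc" from the root, the first 1 characters ("t") follow existing edges; "c" is the first miss.
So 2 − 1 = 1 new nodes.

1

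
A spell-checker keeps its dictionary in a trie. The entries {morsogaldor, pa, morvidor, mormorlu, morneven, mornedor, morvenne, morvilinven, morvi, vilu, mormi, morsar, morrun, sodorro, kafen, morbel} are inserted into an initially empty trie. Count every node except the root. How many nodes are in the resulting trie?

66

Trace insertions, counting only characters that open a new branch:
  "morsogaldor" → 11 new (m, o, r, s, o, g, a, l, d, o, r)
  "pa" → 2 new (p, a)
  "morvidor" → prefix "mor" already present; 5 new (v, i, d, o, r)
  "mormorlu" → prefix "mor" already present; 5 new (m, o, r, l, u)
  "morneven" → prefix "mor" already present; 5 new (n, e, v, e, n)
  "mornedor" → prefix "morne" already present; 3 new (d, o, r)
  "morvenne" → prefix "morv" already present; 4 new (e, n, n, e)
  "morvilinven" → prefix "morvi" already present; 6 new (l, i, n, v, e, n)
  "morvi" → prefix "morvi" already present; 0 new (none)
  "vilu" → 4 new (v, i, l, u)
  "mormi" → prefix "morm" already present; 1 new (i)
  "morsar" → prefix "mors" already present; 2 new (a, r)
  "morrun" → prefix "mor" already present; 3 new (r, u, n)
  "sodorro" → 7 new (s, o, d, o, r, r, o)
  "kafen" → 5 new (k, a, f, e, n)
  "morbel" → prefix "mor" already present; 3 new (b, e, l)
Total nodes = 11 + 2 + 5 + 5 + 5 + 3 + 4 + 6 + 0 + 4 + 1 + 2 + 3 + 7 + 5 + 3 = 66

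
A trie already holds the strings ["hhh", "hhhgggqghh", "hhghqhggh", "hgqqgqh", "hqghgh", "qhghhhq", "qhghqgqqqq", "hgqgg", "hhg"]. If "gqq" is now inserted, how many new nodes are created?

"gqq" shares no prefix with any stored word, so all 3 characters open new nodes.
3 − 0 = 3 new nodes.

3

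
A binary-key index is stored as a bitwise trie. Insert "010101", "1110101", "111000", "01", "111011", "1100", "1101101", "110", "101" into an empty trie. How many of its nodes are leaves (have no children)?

A leaf is a node with no children — equivalently, the end of a word that is not a proper prefix of any other stored word.
Those words: "010101", "101", "1100", "1101101", "111000", "1110101", "111011"
Leaf count: 7

7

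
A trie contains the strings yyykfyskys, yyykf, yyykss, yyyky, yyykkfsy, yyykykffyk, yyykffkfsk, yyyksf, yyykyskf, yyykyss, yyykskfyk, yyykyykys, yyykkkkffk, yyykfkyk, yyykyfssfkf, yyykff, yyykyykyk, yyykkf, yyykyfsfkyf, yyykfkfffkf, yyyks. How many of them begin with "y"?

21

Filter for entries beginning with "y":
Matches: "yyykf", "yyykff", "yyykffkfsk", "yyykfkfffkf", "yyykfkyk", "yyykfyskys", "yyykkf", "yyykkfsy", "yyykkkkffk", "yyyks", "yyyksf", "yyykskfyk", "yyykss", "yyyky", "yyykyfsfkyf", "yyykyfssfkf", "yyykykffyk", "yyykyskf", "yyykyss", "yyykyykyk", "yyykyykys"
Count: 21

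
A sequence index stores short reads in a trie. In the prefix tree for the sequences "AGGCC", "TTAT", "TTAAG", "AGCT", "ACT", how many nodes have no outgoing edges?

5

A leaf is a node with no children — equivalently, the end of a word that is not a proper prefix of any other stored word.
Those words: "ACT", "AGCT", "AGGCC", "TTAAG", "TTAT"
Leaf count: 5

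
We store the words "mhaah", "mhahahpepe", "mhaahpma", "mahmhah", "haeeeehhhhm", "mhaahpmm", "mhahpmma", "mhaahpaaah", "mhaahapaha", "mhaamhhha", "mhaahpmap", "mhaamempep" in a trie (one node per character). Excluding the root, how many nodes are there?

57

Trace insertions, counting only characters that open a new branch:
  "mhaah" → 5 new (m, h, a, a, h)
  "mhahahpepe" → prefix "mha" already present; 7 new (h, a, h, p, e, p, e)
  "mhaahpma" → prefix "mhaah" already present; 3 new (p, m, a)
  "mahmhah" → prefix "m" already present; 6 new (a, h, m, h, a, h)
  "haeeeehhhhm" → 11 new (h, a, e, e, e, e, h, h, h, h, m)
  "mhaahpmm" → prefix "mhaahpm" already present; 1 new (m)
  "mhahpmma" → prefix "mhah" already present; 4 new (p, m, m, a)
  "mhaahpaaah" → prefix "mhaahp" already present; 4 new (a, a, a, h)
  "mhaahapaha" → prefix "mhaah" already present; 5 new (a, p, a, h, a)
  "mhaamhhha" → prefix "mhaa" already present; 5 new (m, h, h, h, a)
  "mhaahpmap" → prefix "mhaahpma" already present; 1 new (p)
  "mhaamempep" → prefix "mhaam" already present; 5 new (e, m, p, e, p)
Total nodes = 5 + 7 + 3 + 6 + 11 + 1 + 4 + 4 + 5 + 5 + 1 + 5 = 57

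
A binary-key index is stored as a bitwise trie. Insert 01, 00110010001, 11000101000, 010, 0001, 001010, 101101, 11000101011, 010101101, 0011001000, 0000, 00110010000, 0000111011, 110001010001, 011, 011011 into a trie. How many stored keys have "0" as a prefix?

12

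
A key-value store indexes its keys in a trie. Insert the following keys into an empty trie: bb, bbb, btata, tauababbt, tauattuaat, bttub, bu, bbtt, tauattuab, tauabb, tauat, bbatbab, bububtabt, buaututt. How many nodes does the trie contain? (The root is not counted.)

Insert word by word; a character creates a node only if that edge doesn't already exist:
  "bb" → 2 new (b, b)
  "bbb" → prefix "bb" already present; 1 new (b)
  "btata" → prefix "b" already present; 4 new (t, a, t, a)
  "tauababbt" → 9 new (t, a, u, a, b, a, b, b, t)
  "tauattuaat" → prefix "taua" already present; 6 new (t, t, u, a, a, t)
  "bttub" → prefix "bt" already present; 3 new (t, u, b)
  "bu" → prefix "b" already present; 1 new (u)
  "bbtt" → prefix "bb" already present; 2 new (t, t)
  "tauattuab" → prefix "tauattua" already present; 1 new (b)
  "tauabb" → prefix "tauab" already present; 1 new (b)
  "tauat" → prefix "tauat" already present; 0 new (none)
  "bbatbab" → prefix "bb" already present; 5 new (a, t, b, a, b)
  "bububtabt" → prefix "bu" already present; 7 new (b, u, b, t, a, b, t)
  "buaututt" → prefix "bu" already present; 6 new (a, u, t, u, t, t)
Total nodes = 2 + 1 + 4 + 9 + 6 + 3 + 1 + 2 + 1 + 1 + 0 + 5 + 7 + 6 = 48

48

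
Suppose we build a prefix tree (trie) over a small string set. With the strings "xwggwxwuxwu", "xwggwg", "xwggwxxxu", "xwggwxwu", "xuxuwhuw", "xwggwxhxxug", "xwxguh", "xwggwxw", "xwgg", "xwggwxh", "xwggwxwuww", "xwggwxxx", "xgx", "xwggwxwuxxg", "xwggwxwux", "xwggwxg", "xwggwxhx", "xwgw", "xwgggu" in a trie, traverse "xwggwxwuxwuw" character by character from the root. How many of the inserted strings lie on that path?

5

Traverse "xwggwxwuxwuw" character by character; count nodes along the way that are marked as word ends.
Prefixes of the query that are stored words: "xwgg", "xwggwxw", "xwggwxwu", "xwggwxwux", "xwggwxwuxwu"
Count: 5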